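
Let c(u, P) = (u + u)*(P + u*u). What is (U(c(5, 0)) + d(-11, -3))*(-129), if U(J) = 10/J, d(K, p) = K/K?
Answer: -3354/25 ≈ -134.16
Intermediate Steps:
c(u, P) = 2*u*(P + u²) (c(u, P) = (2*u)*(P + u²) = 2*u*(P + u²))
d(K, p) = 1
(U(c(5, 0)) + d(-11, -3))*(-129) = (10/((2*5*(0 + 5²))) + 1)*(-129) = (10/((2*5*(0 + 25))) + 1)*(-129) = (10/((2*5*25)) + 1)*(-129) = (10/250 + 1)*(-129) = (10*(1/250) + 1)*(-129) = (1/25 + 1)*(-129) = (26/25)*(-129) = -3354/25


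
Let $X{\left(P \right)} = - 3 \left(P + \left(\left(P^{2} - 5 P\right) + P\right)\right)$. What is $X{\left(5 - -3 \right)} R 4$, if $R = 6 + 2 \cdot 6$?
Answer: $-8640$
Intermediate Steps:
$X{\left(P \right)} = - 3 P^{2} + 9 P$ ($X{\left(P \right)} = - 3 \left(P + \left(P^{2} - 4 P\right)\right) = - 3 \left(P^{2} - 3 P\right) = - 3 P^{2} + 9 P$)
$R = 18$ ($R = 6 + 12 = 18$)
$X{\left(5 - -3 \right)} R 4 = 3 \left(5 - -3\right) \left(3 - \left(5 - -3\right)\right) 18 \cdot 4 = 3 \left(5 + 3\right) \left(3 - \left(5 + 3\right)\right) 18 \cdot 4 = 3 \cdot 8 \left(3 - 8\right) 18 \cdot 4 = 3 \cdot 8 \left(-5\right) 18 \cdot 4 = \left(-120\right) 18 \cdot 4 = \left(-2160\right) 4 = -8640$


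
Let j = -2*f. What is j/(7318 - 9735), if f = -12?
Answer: -24/2417 ≈ -0.0099297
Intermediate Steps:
j = 24 (j = -2*(-12) = 24)
j/(7318 - 9735) = 24/(7318 - 9735) = 24/(-2417) = 24*(-1/2417) = -24/2417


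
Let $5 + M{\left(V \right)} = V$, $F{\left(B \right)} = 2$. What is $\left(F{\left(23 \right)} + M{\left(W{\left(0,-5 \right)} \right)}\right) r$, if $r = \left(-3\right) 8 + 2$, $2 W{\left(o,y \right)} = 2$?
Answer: $44$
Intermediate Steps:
$W{\left(o,y \right)} = 1$ ($W{\left(o,y \right)} = \frac{1}{2} \cdot 2 = 1$)
$r = -22$ ($r = -24 + 2 = -22$)
$M{\left(V \right)} = -5 + V$
$\left(F{\left(23 \right)} + M{\left(W{\left(0,-5 \right)} \right)}\right) r = \left(2 + \left(-5 + 1\right)\right) \left(-22\right) = \left(2 - 4\right) \left(-22\right) = \left(-2\right) \left(-22\right) = 44$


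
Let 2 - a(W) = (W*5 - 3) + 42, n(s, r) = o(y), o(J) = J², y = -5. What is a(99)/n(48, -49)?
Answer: -532/25 ≈ -21.280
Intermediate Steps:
n(s, r) = 25 (n(s, r) = (-5)² = 25)
a(W) = -37 - 5*W (a(W) = 2 - ((W*5 - 3) + 42) = 2 - ((5*W - 3) + 42) = 2 - ((-3 + 5*W) + 42) = 2 - (39 + 5*W) = 2 + (-39 - 5*W) = -37 - 5*W)
a(99)/n(48, -49) = (-37 - 5*99)/25 = (-37 - 495)*(1/25) = -532*1/25 = -532/25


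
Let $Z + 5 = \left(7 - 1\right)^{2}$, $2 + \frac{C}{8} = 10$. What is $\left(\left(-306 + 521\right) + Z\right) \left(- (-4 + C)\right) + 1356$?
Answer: $-13404$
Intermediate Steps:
$C = 64$ ($C = -16 + 8 \cdot 10 = -16 + 80 = 64$)
$Z = 31$ ($Z = -5 + \left(7 - 1\right)^{2} = -5 + 6^{2} = -5 + 36 = 31$)
$\left(\left(-306 + 521\right) + Z\right) \left(- (-4 + C)\right) + 1356 = \left(\left(-306 + 521\right) + 31\right) \left(- (-4 + 64)\right) + 1356 = \left(215 + 31\right) \left(\left(-1\right) 60\right) + 1356 = 246 \left(-60\right) + 1356 = -14760 + 1356 = -13404$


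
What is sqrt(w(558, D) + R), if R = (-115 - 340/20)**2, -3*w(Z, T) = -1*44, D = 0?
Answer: 2*sqrt(39237)/3 ≈ 132.06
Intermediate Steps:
w(Z, T) = 44/3 (w(Z, T) = -(-1)*44/3 = -1/3*(-44) = 44/3)
R = 17424 (R = (-115 - 340*1/20)**2 = (-115 - 17)**2 = (-132)**2 = 17424)
sqrt(w(558, D) + R) = sqrt(44/3 + 17424) = sqrt(52316/3) = 2*sqrt(39237)/3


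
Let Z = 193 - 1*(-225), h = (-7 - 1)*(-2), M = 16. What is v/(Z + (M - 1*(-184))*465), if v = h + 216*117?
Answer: 12644/46709 ≈ 0.27070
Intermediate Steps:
h = 16 (h = -8*(-2) = 16)
Z = 418 (Z = 193 + 225 = 418)
v = 25288 (v = 16 + 216*117 = 16 + 25272 = 25288)
v/(Z + (M - 1*(-184))*465) = 25288/(418 + (16 - 1*(-184))*465) = 25288/(418 + (16 + 184)*465) = 25288/(418 + 200*465) = 25288/(418 + 93000) = 25288/93418 = 25288*(1/93418) = 12644/46709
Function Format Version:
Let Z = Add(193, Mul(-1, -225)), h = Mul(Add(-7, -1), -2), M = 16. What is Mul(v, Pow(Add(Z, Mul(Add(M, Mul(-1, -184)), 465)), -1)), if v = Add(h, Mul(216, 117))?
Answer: Rational(12644, 46709) ≈ 0.27070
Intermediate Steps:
h = 16 (h = Mul(-8, -2) = 16)
Z = 418 (Z = Add(193, 225) = 418)
v = 25288 (v = Add(16, Mul(216, 117)) = Add(16, 25272) = 25288)
Mul(v, Pow(Add(Z, Mul(Add(M, Mul(-1, -184)), 465)), -1)) = Mul(25288, Pow(Add(418, Mul(Add(16, Mul(-1, -184)), 465)), -1)) = Mul(25288, Pow(Add(418, Mul(Add(16, 184), 465)), -1)) = Mul(25288, Pow(Add(418, Mul(200, 465)), -1)) = Mul(25288, Pow(Add(418, 93000), -1)) = Mul(25288, Pow(93418, -1)) = Mul(25288, Rational(1, 93418)) = Rational(12644, 46709)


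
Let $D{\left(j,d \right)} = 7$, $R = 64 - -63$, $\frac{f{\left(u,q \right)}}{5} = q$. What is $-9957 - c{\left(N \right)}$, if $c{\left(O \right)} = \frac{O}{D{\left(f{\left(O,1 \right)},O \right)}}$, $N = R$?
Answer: $- \frac{69826}{7} \approx -9975.1$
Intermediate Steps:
$f{\left(u,q \right)} = 5 q$
$R = 127$ ($R = 64 + 63 = 127$)
$N = 127$
$c{\left(O \right)} = \frac{O}{7}$
$-9957 - c{\left(N \right)} = -9957 - \frac{1}{7} \cdot 127 = -9957 - \frac{127}{7} = - \frac{69826}{7}$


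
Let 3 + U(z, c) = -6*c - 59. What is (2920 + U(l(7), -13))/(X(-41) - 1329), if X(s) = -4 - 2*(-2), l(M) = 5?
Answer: -2936/1329 ≈ -2.2092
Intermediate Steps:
U(z, c) = -62 - 6*c (U(z, c) = -3 + (-6*c - 59) = -3 + (-59 - 6*c) = -62 - 6*c)
X(s) = 0 (X(s) = -4 + 4 = 0)
(2920 + U(l(7), -13))/(X(-41) - 1329) = (2920 + (-62 - 6*(-13)))/(0 - 1329) = (2920 + (-62 + 78))/(-1329) = (2920 + 16)*(-1/1329) = 2936*(-1/1329) = -2936/1329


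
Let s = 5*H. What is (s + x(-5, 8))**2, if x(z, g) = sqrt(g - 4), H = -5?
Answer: 529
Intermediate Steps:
x(z, g) = sqrt(-4 + g)
s = -25 (s = 5*(-5) = -25)
(s + x(-5, 8))**2 = (-25 + sqrt(-4 + 8))**2 = (-25 + sqrt(4))**2 = (-25 + 2)**2 = (-23)**2 = 529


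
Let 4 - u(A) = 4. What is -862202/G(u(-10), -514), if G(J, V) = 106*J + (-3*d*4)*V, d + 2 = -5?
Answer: 431101/21588 ≈ 19.969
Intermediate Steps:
d = -7 (d = -2 - 5 = -7)
u(A) = 0 (u(A) = 4 - 1*4 = 4 - 4 = 0)
G(J, V) = 84*V + 106*J (G(J, V) = 106*J + (-3*(-7)*4)*V = 106*J + (21*4)*V = 106*J + 84*V = 84*V + 106*J)
-862202/G(u(-10), -514) = -862202/(84*(-514) + 106*0) = -862202/(-43176 + 0) = -862202/(-43176) = -862202*(-1/43176) = 431101/21588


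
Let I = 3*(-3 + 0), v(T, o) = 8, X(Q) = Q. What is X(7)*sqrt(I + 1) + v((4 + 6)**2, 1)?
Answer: 8 + 14*I*sqrt(2) ≈ 8.0 + 19.799*I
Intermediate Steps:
I = -9 (I = 3*(-3) = -9)
X(7)*sqrt(I + 1) + v((4 + 6)**2, 1) = 7*sqrt(-9 + 1) + 8 = 7*sqrt(-8) + 8 = 7*(2*I*sqrt(2)) + 8 = 14*I*sqrt(2) + 8 = 8 + 14*I*sqrt(2)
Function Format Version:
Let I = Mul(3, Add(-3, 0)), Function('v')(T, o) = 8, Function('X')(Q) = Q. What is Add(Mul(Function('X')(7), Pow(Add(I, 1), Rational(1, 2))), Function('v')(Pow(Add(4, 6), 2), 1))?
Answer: Add(8, Mul(14, I, Pow(2, Rational(1, 2)))) ≈ Add(8.0000, Mul(19.799, I))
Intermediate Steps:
I = -9 (I = Mul(3, -3) = -9)
Add(Mul(Function('X')(7), Pow(Add(I, 1), Rational(1, 2))), Function('v')(Pow(Add(4, 6), 2), 1)) = Add(Mul(7, Pow(Add(-9, 1), Rational(1, 2))), 8) = Add(Mul(7, Pow(-8, Rational(1, 2))), 8) = Add(Mul(7, Mul(2, I, Pow(2, Rational(1, 2)))), 8) = Add(Mul(14, I, Pow(2, Rational(1, 2))), 8) = Add(8, Mul(14, I, Pow(2, Rational(1, 2))))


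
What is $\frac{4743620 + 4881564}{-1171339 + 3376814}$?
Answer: $\frac{9625184}{2205475} \approx 4.3642$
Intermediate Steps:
$\frac{4743620 + 4881564}{-1171339 + 3376814} = \frac{9625184}{2205475}$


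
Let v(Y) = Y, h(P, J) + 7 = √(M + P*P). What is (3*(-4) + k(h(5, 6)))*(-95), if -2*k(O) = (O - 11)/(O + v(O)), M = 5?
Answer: 1260 + 55*√30/4 ≈ 1335.3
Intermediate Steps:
h(P, J) = -7 + √(5 + P²) (h(P, J) = -7 + √(5 + P*P) = -7 + √(5 + P²))
k(O) = -(-11 + O)/(4*O) (k(O) = -(O - 11)/(2*(O + O)) = -(-11 + O)/(2*(2*O)) = -(-11 + O)*1/(2*O)/2 = -(-11 + O)/(4*O))
(3*(-4) + k(h(5, 6)))*(-95) = (3*(-4) + (11 - (-7 + √(5 + 5²)))/(4*(-7 + √(5 + 5²))))*(-95) = (-12 + (11 - (-7 + √(5 + 25)))/(4*(-7 + √(5 + 25))))*(-95) = (-12 + (11 - (-7 + √30))/(4*(-7 + √30)))*(-95) = (-12 + (11 + (7 - √30))/(4*(-7 + √30)))*(-95) = (-12 + (18 - √30)/(4*(-7 + √30)))*(-95) = 1140 - 95*(18 - √30)/(4*(-7 + √30))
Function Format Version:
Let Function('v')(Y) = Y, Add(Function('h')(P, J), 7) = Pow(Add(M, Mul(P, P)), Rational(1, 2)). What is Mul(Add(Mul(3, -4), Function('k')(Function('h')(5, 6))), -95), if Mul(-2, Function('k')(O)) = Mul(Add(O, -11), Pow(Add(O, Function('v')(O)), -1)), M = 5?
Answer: Add(1260, Mul(Rational(55, 4), Pow(30, Rational(1, 2)))) ≈ 1335.3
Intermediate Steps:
Function('h')(P, J) = Add(-7, Pow(Add(5, Pow(P, 2)), Rational(1, 2))) (Function('h')(P, J) = Add(-7, Pow(Add(5, Mul(P, P)), Rational(1, 2))) = Add(-7, Pow(Add(5, Pow(P, 2)), Rational(1, 2))))
Function('k')(O) = Mul(Rational(-1, 4), Pow(O, -1), Add(-11, O)) (Function('k')(O) = Mul(Rational(-1, 2), Mul(Add(O, -11), Pow(Add(O, O), -1))) = Mul(Rational(-1, 2), Mul(Add(-11, O), Pow(Mul(2, O), -1))) = Mul(Rational(-1, 2), Mul(Add(-11, O), Mul(Rational(1, 2), Pow(O, -1)))) = Mul(Rational(-1, 2), Mul(Rational(1, 2), Pow(O, -1), Add(-11, O))) = Mul(Rational(-1, 4), Pow(O, -1), Add(-11, O)))
Mul(Add(Mul(3, -4), Function('k')(Function('h')(5, 6))), -95) = Mul(Add(Mul(3, -4), Mul(Rational(1, 4), Pow(Add(-7, Pow(Add(5, Pow(5, 2)), Rational(1, 2))), -1), Add(11, Mul(-1, Add(-7, Pow(Add(5, Pow(5, 2)), Rational(1, 2))))))), -95) = Mul(Add(-12, Mul(Rational(1, 4), Pow(Add(-7, Pow(Add(5, 25), Rational(1, 2))), -1), Add(11, Mul(-1, Add(-7, Pow(Add(5, 25), Rational(1, 2))))))), -95) = Mul(Add(-12, Mul(Rational(1, 4), Pow(Add(-7, Pow(30, Rational(1, 2))), -1), Add(11, Mul(-1, Add(-7, Pow(30, Rational(1, 2))))))), -95) = Mul(Add(-12, Mul(Rational(1, 4), Pow(Add(-7, Pow(30, Rational(1, 2))), -1), Add(11, Add(7, Mul(-1, Pow(30, Rational(1, 2))))))), -95) = Mul(Add(-12, Mul(Rational(1, 4), Pow(Add(-7, Pow(30, Rational(1, 2))), -1), Add(18, Mul(-1, Pow(30, Rational(1, 2)))))), -95) = Add(1140, Mul(Rational(-95, 4), Pow(Add(-7, Pow(30, Rational(1, 2))), -1), Add(18, Mul(-1, Pow(30, Rational(1, 2))))))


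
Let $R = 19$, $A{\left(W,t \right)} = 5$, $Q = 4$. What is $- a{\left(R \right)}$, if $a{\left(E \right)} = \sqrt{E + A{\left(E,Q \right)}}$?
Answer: $- 2 \sqrt{6} \approx -4.899$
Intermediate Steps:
$a{\left(E \right)} = \sqrt{5 + E}$ ($a{\left(E \right)} = \sqrt{E + 5} = \sqrt{5 + E}$)
$- a{\left(R \right)} = - \sqrt{5 + 19} = - \sqrt{24} = - 2 \sqrt{6}$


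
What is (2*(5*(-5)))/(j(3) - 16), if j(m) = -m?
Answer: 50/19 ≈ 2.6316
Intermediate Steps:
(2*(5*(-5)))/(j(3) - 16) = (2*(5*(-5)))/(-1*3 - 16) = (2*(-25))/(-3 - 16) = -50/(-19) = -1/19*(-50) = 50/19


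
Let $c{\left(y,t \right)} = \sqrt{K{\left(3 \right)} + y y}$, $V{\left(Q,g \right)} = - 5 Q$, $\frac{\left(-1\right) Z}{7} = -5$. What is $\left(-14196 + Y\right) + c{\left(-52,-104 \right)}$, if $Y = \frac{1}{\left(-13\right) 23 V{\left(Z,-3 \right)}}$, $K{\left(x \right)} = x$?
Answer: $- \frac{742805699}{52325} + \sqrt{2707} \approx -14144.0$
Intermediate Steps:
$Z = 35$ ($Z = \left(-7\right) \left(-5\right) = 35$)
$c{\left(y,t \right)} = \sqrt{3 + y^{2}}$ ($c{\left(y,t \right)} = \sqrt{3 + y y} = \sqrt{3 + y^{2}}$)
$Y = \frac{1}{52325}$ ($Y = \frac{1}{\left(-13\right) 23 \left(\left(-5\right) 35\right)} = \frac{1}{\left(-299\right) \left(-175\right)} = \frac{1}{52325} \approx 1.9111 \cdot 10^{-5}$)
$\left(-14196 + Y\right) + c{\left(-52,-104 \right)} = \left(-14196 + \frac{1}{52325}\right) + \sqrt{3 + \left(-52\right)^{2}} = - \frac{742805699}{52325} + \sqrt{3 + 2704} = - \frac{742805699}{52325} + \sqrt{2707}$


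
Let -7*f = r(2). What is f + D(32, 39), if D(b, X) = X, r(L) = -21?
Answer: 42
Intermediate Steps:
f = 3 (f = -1/7*(-21) = 3)
f + D(32, 39) = 3 + 39 = 42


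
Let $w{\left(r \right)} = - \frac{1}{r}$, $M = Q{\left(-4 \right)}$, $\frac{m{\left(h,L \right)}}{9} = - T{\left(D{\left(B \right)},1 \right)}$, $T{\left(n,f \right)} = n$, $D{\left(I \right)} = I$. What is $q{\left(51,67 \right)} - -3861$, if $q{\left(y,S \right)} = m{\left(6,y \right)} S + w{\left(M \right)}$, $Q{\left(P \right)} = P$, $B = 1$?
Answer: $\frac{13033}{4} \approx 3258.3$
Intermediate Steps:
$m{\left(h,L \right)} = -9$ ($m{\left(h,L \right)} = 9 \left(\left(-1\right) 1\right) = 9 \left(-1\right) = -9$)
$M = -4$
$q{\left(y,S \right)} = \frac{1}{4} - 9 S$ ($q{\left(y,S \right)} = - 9 S - \frac{1}{-4} = - 9 S - - \frac{1}{4} = - 9 S + \frac{1}{4} = \frac{1}{4} - 9 S$)
$q{\left(51,67 \right)} - -3861 = \left(\frac{1}{4} - 603\right) - -3861 = \left(\frac{1}{4} - 603\right) + 3861 = - \frac{2411}{4} + 3861 = \frac{13033}{4}$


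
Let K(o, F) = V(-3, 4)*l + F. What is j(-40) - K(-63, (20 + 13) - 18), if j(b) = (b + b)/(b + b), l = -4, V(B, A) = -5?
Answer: -34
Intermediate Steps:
K(o, F) = 20 + F (K(o, F) = -5*(-4) + F = 20 + F)
j(b) = 1 (j(b) = (2*b)/((2*b)) = (2*b)*(1/(2*b)) = 1)
j(-40) - K(-63, (20 + 13) - 18) = 1 - (20 + ((20 + 13) - 18)) = 1 - (20 + (33 - 18)) = 1 - (20 + 15) = 1 - 1*35 = 1 - 35 = -34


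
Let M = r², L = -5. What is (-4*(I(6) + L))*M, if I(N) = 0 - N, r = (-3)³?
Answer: 32076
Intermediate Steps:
r = -27
I(N) = -N
M = 729 (M = (-27)² = 729)
(-4*(I(6) + L))*M = -4*(-1*6 - 5)*729 = -4*(-6 - 5)*729 = -4*(-11)*729 = 44*729 = 32076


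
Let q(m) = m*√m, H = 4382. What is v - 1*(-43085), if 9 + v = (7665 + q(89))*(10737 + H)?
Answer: 115930211 + 1345591*√89 ≈ 1.2862e+8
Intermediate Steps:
q(m) = m^(3/2)
v = 115887126 + 1345591*√89 (v = -9 + (7665 + 89^(3/2))*(10737 + 4382) = -9 + (7665 + 89*√89)*15119 = -9 + (115887135 + 1345591*√89) = 115887126 + 1345591*√89 ≈ 1.2858e+8)
v - 1*(-43085) = (115887126 + 1345591*√89) - 1*(-43085) = (115887126 + 1345591*√89) + 43085 = 115930211 + 1345591*√89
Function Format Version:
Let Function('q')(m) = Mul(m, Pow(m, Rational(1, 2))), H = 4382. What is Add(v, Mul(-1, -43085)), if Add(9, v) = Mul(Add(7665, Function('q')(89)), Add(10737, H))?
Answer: Add(115930211, Mul(1345591, Pow(89, Rational(1, 2)))) ≈ 1.2862e+8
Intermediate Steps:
Function('q')(m) = Pow(m, Rational(3, 2))
v = Add(115887126, Mul(1345591, Pow(89, Rational(1, 2)))) (v = Add(-9, Mul(Add(7665, Pow(89, Rational(3, 2))), Add(10737, 4382))) = Add(-9, Mul(Add(7665, Mul(89, Pow(89, Rational(1, 2)))), 15119)) = Add(-9, Add(115887135, Mul(1345591, Pow(89, Rational(1, 2))))) = Add(115887126, Mul(1345591, Pow(89, Rational(1, 2)))) ≈ 1.2858e+8)
Add(v, Mul(-1, -43085)) = Add(Add(115887126, Mul(1345591, Pow(89, Rational(1, 2)))), Mul(-1, -43085)) = Add(Add(115887126, Mul(1345591, Pow(89, Rational(1, 2)))), 43085) = Add(115930211, Mul(1345591, Pow(89, Rational(1, 2))))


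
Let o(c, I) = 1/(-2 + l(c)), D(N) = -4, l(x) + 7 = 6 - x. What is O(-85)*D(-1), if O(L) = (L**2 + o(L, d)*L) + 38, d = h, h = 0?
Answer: -1190962/41 ≈ -29048.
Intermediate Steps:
l(x) = -1 - x (l(x) = -7 + (6 - x) = -1 - x)
d = 0
o(c, I) = 1/(-3 - c) (o(c, I) = 1/(-2 + (-1 - c)) = 1/(-3 - c))
O(L) = 38 + L**2 - L/(3 + L) (O(L) = (L**2 + (-1/(3 + L))*L) + 38 = (L**2 - L/(3 + L)) + 38 = 38 + L**2 - L/(3 + L))
O(-85)*D(-1) = ((-1*(-85) + (3 - 85)*(38 + (-85)**2))/(3 - 85))*(-4) = ((85 - 82*(38 + 7225))/(-82))*(-4) = -(85 - 82*7263)/82*(-4) = -(85 - 595566)/82*(-4) = -1/82*(-595481)*(-4) = (595481/82)*(-4) = -1190962/41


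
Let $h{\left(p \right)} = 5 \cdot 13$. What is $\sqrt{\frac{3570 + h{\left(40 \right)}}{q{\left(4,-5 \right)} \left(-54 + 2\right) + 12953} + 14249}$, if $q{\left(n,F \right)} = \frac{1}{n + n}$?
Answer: $\frac{\sqrt{1061488215879}}{8631} \approx 119.37$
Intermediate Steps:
$q{\left(n,F \right)} = \frac{1}{2 n}$
$h{\left(p \right)} = 65$
$\sqrt{\frac{3570 + h{\left(40 \right)}}{q{\left(4,-5 \right)} \left(-54 + 2\right) + 12953} + 14249} = \sqrt{\frac{3570 + 65}{\frac{1}{2 \cdot 4} \left(-54 + 2\right) + 12953} + 14249} = \sqrt{\frac{3635}{\frac{1}{2} \cdot \frac{1}{4} \left(-52\right) + 12953} + 14249} = \sqrt{\frac{3635}{\frac{1}{8} \left(-52\right) + 12953} + 14249} = \sqrt{\frac{3635}{- \frac{13}{2} + 12953} + 14249} = \sqrt{\frac{3635}{\frac{25893}{2}} + 14249} = \sqrt{3635 \cdot \frac{2}{25893} + 14249} = \sqrt{\frac{7270}{25893} + 14249} = \sqrt{\frac{368956627}{25893}} = \frac{\sqrt{1061488215879}}{8631}$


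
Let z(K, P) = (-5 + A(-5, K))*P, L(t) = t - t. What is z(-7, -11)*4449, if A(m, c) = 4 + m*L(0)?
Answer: 48939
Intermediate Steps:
L(t) = 0
A(m, c) = 4 (A(m, c) = 4 + m*0 = 4 + 0 = 4)
z(K, P) = -P (z(K, P) = (-5 + 4)*P = -P)
z(-7, -11)*4449 = -1*(-11)*4449 = 11*4449 = 48939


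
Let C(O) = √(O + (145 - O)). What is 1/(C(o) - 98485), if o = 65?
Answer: -19697/1939859016 - √145/9699295080 ≈ -1.0155e-5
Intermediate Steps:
C(O) = √145
1/(C(o) - 98485) = 1/(√145 - 98485) = 1/(-98485 + √145)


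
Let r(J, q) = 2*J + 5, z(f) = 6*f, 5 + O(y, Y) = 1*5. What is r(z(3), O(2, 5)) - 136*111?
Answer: -15055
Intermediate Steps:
O(y, Y) = 0 (O(y, Y) = -5 + 1*5 = -5 + 5 = 0)
r(J, q) = 5 + 2*J
r(z(3), O(2, 5)) - 136*111 = (5 + 2*(6*3)) - 136*111 = (5 + 2*18) - 15096 = (5 + 36) - 15096 = 41 - 15096 = -15055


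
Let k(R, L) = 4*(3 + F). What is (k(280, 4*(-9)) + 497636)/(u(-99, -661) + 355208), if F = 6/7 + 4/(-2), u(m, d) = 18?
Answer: 1741752/1243291 ≈ 1.4009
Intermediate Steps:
F = -8/7 (F = 6*(⅐) + 4*(-½) = 6/7 - 2 = -8/7 ≈ -1.1429)
k(R, L) = 52/7 (k(R, L) = 4*(3 - 8/7) = 4*(13/7) = 52/7)
(k(280, 4*(-9)) + 497636)/(u(-99, -661) + 355208) = (52/7 + 497636)/(18 + 355208) = (3483504/7)/355226 = (3483504/7)*(1/355226) = 1741752/1243291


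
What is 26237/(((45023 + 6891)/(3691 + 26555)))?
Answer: 396782151/25957 ≈ 15286.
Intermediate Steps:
26237/(((45023 + 6891)/(3691 + 26555))) = 26237/((51914/30246)) = 26237/((51914*(1/30246))) = 26237/(25957/15123) = 26237*(15123/25957) = 396782151/25957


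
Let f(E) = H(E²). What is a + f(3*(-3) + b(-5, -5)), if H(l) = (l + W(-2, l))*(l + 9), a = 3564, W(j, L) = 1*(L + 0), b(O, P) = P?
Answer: 83924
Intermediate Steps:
W(j, L) = L (W(j, L) = 1*L = L)
H(l) = 2*l*(9 + l) (H(l) = (l + l)*(l + 9) = (2*l)*(9 + l) = 2*l*(9 + l))
f(E) = 2*E²*(9 + E²)
a + f(3*(-3) + b(-5, -5)) = 3564 + 2*(3*(-3) - 5)²*(9 + (3*(-3) - 5)²) = 3564 + 2*(-9 - 5)²*(9 + (-9 - 5)²) = 3564 + 2*(-14)²*(9 + (-14)²) = 3564 + 2*196*(9 + 196) = 3564 + 2*196*205 = 3564 + 80360 = 83924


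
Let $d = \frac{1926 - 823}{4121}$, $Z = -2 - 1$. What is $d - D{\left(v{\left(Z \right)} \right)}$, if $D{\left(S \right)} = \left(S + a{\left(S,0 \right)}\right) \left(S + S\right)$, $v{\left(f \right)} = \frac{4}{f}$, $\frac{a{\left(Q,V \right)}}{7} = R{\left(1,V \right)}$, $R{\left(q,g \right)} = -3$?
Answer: $- \frac{2198929}{37089} \approx -59.288$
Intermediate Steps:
$a{\left(Q,V \right)} = -21$ ($a{\left(Q,V \right)} = 7 \left(-3\right) = -21$)
$Z = -3$
$D{\left(S \right)} = 2 S \left(-21 + S\right)$ ($D{\left(S \right)} = \left(S - 21\right) \left(S + S\right) = \left(-21 + S\right) 2 S = 2 S \left(-21 + S\right)$)
$d = \frac{1103}{4121}$ ($d = 1103 \cdot \frac{1}{4121} = \frac{1103}{4121} \approx 0.26765$)
$d - D{\left(v{\left(Z \right)} \right)} = \frac{1103}{4121} - 2 \frac{4}{-3} \left(-21 + \frac{4}{-3}\right) = \frac{1103}{4121} - 2 \cdot 4 \left(- \frac{1}{3}\right) \left(-21 + 4 \left(- \frac{1}{3}\right)\right) = \frac{1103}{4121} - 2 \left(- \frac{4}{3}\right) \left(-21 - \frac{4}{3}\right) = \frac{1103}{4121} - 2 \left(- \frac{4}{3}\right) \left(- \frac{67}{3}\right) = \frac{1103}{4121} - \frac{536}{9} = - \frac{2198929}{37089}$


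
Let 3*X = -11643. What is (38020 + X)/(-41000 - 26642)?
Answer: -34139/67642 ≈ -0.50470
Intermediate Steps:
X = -3881 (X = (⅓)*(-11643) = -3881)
(38020 + X)/(-41000 - 26642) = (38020 - 3881)/(-41000 - 26642) = 34139/(-67642) = 34139*(-1/67642) = -34139/67642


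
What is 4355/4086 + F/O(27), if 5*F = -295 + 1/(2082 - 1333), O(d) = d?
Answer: -51384691/45906210 ≈ -1.1193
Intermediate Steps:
F = -220954/3745 (F = (-295 + 1/(2082 - 1333))/5 = (-295 + 1/749)/5 = (⅕)*(-220954/749) = -220954/3745 ≈ -59.000)
4355/4086 + F/O(27) = 4355/4086 - 220954/3745/27 = 4355*(1/4086) - 220954/3745*1/27 = 4355/4086 - 220954/101115 = -51384691/45906210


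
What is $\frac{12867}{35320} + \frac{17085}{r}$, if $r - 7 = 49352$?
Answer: $\frac{412848151}{581119960} \approx 0.71043$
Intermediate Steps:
$r = 49359$ ($r = 7 + 49352 = 49359$)
$\frac{12867}{35320} + \frac{17085}{r} = \frac{12867}{35320} + \frac{17085}{49359} = 12867 \cdot \frac{1}{35320} + 17085 \cdot \frac{1}{49359} = \frac{12867}{35320} + \frac{5695}{16453} = \frac{412848151}{581119960}$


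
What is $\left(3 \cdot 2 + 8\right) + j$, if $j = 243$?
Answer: $257$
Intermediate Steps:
$\left(3 \cdot 2 + 8\right) + j = \left(3 \cdot 2 + 8\right) + 243 = \left(6 + 8\right) + 243 = 14 + 243 = 257$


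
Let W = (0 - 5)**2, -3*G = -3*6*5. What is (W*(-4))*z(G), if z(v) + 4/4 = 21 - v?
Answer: 1000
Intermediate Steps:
G = 30 (G = -(-3*6)*5/3 = -(-6)*5 = -1/3*(-90) = 30)
z(v) = 20 - v (z(v) = -1 + (21 - v) = 20 - v)
W = 25 (W = (-5)**2 = 25)
(W*(-4))*z(G) = (25*(-4))*(20 - 1*30) = -100*(20 - 30) = -100*(-10) = 1000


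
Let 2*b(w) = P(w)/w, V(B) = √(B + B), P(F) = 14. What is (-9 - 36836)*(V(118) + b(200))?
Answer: -51583/40 - 73690*√59 ≈ -5.6731e+5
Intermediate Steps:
V(B) = √2*√B (V(B) = √(2*B) = √2*√B)
b(w) = 7/w (b(w) = (14/w)/2 = 7/w)
(-9 - 36836)*(V(118) + b(200)) = (-9 - 36836)*(√2*√118 + 7/200) = -36845*(2*√59 + 7*(1/200)) = -36845*(2*√59 + 7/200) = -36845*(7/200 + 2*√59) = -51583/40 - 73690*√59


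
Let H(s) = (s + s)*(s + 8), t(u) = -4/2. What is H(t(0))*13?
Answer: -312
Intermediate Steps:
t(u) = -2 (t(u) = -4*½ = -2)
H(s) = 2*s*(8 + s) (H(s) = (2*s)*(8 + s) = 2*s*(8 + s))
H(t(0))*13 = (2*(-2)*(8 - 2))*13 = (2*(-2)*6)*13 = -24*13 = -312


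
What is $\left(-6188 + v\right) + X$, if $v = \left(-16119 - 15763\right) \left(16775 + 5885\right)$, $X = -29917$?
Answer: $-722482225$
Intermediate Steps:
$v = -722446120$ ($v = \left(-31882\right) 22660 = -722446120$)
$\left(-6188 + v\right) + X = \left(-6188 - 722446120\right) - 29917 = -722452308 - 29917 = -722482225$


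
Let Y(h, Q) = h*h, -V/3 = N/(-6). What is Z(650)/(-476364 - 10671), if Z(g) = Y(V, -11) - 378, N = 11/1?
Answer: 1391/1948140 ≈ 0.00071401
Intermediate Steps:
N = 11 (N = 11*1 = 11)
V = 11/2 (V = -33/(-6) = -33*(-1)/6 = -3*(-11/6) = 11/2 ≈ 5.5000)
Y(h, Q) = h²
Z(g) = -1391/4 (Z(g) = (11/2)² - 378 = 121/4 - 378 = -1391/4)
Z(650)/(-476364 - 10671) = -1391/(4*(-476364 - 10671)) = -1391/4/(-487035) = -1391/4*(-1/487035) = 1391/1948140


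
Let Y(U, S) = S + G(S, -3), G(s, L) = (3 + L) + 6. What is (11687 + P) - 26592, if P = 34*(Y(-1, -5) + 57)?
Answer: -12933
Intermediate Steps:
G(s, L) = 9 + L
Y(U, S) = 6 + S (Y(U, S) = S + (9 - 3) = S + 6 = 6 + S)
P = 1972 (P = 34*((6 - 5) + 57) = 34*(1 + 57) = 34*58 = 1972)
(11687 + P) - 26592 = (11687 + 1972) - 26592 = 13659 - 26592 = -12933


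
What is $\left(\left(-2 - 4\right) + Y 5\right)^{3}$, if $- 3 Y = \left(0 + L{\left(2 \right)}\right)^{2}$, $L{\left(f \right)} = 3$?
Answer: $-9261$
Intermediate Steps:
$Y = -3$ ($Y = - \frac{\left(0 + 3\right)^{2}}{3} = - \frac{3^{2}}{3} = \left(- \frac{1}{3}\right) 9 = -3$)
$\left(\left(-2 - 4\right) + Y 5\right)^{3} = \left(\left(-2 - 4\right) - 15\right)^{3} = \left(-6 - 15\right)^{3} = \left(-21\right)^{3} = -9261$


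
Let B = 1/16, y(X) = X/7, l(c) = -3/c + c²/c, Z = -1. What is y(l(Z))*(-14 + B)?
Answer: -223/56 ≈ -3.9821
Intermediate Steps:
l(c) = c - 3/c (l(c) = -3/c + c = c - 3/c)
y(X) = X/7 (y(X) = X*(⅐) = X/7)
B = 1/16 ≈ 0.062500
y(l(Z))*(-14 + B) = ((-1 - 3/(-1))/7)*(-14 + 1/16) = ((-1 - 3*(-1))/7)*(-223/16) = ((-1 + 3)/7)*(-223/16) = ((⅐)*2)*(-223/16) = (2/7)*(-223/16) = -223/56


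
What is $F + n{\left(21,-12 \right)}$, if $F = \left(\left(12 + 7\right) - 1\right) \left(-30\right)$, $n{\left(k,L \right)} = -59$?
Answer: $-599$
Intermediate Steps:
$F = -540$ ($F = \left(19 - 1\right) \left(-30\right) = 18 \left(-30\right) = -540$)
$F + n{\left(21,-12 \right)} = -540 - 59 = -599$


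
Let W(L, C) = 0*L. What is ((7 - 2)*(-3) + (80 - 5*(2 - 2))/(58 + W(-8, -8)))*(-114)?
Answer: 45030/29 ≈ 1552.8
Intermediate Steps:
W(L, C) = 0
((7 - 2)*(-3) + (80 - 5*(2 - 2))/(58 + W(-8, -8)))*(-114) = ((7 - 2)*(-3) + (80 - 5*(2 - 2))/(58 + 0))*(-114) = (5*(-3) + (80 - 5*0)/58)*(-114) = (-15 + (80 + 0)*(1/58))*(-114) = (-15 + 80*(1/58))*(-114) = (-15 + 40/29)*(-114) = -395/29*(-114) = 45030/29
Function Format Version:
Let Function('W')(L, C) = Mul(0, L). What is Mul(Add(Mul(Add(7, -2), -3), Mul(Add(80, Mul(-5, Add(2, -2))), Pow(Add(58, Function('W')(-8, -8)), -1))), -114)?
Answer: Rational(45030, 29) ≈ 1552.8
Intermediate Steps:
Function('W')(L, C) = 0
Mul(Add(Mul(Add(7, -2), -3), Mul(Add(80, Mul(-5, Add(2, -2))), Pow(Add(58, Function('W')(-8, -8)), -1))), -114) = Mul(Add(Mul(Add(7, -2), -3), Mul(Add(80, Mul(-5, Add(2, -2))), Pow(Add(58, 0), -1))), -114) = Mul(Add(Mul(5, -3), Mul(Add(80, Mul(-5, 0)), Pow(58, -1))), -114) = Mul(Add(-15, Mul(Add(80, 0), Rational(1, 58))), -114) = Mul(Add(-15, Mul(80, Rational(1, 58))), -114) = Mul(Add(-15, Rational(40, 29)), -114) = Mul(Rational(-395, 29), -114) = Rational(45030, 29)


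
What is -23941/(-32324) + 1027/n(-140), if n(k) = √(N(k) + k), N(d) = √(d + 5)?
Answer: 23941/32324 + 1027/√(-140 + 3*I*√15) ≈ 4.327 - 86.574*I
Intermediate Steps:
N(d) = √(5 + d)
n(k) = √(k + √(5 + k)) (n(k) = √(√(5 + k) + k) = √(k + √(5 + k)))
-23941/(-32324) + 1027/n(-140) = -23941/(-32324) + 1027/(√(-140 + √(5 - 140))) = -23941*(-1/32324) + 1027/(√(-140 + √(-135))) = 23941/32324 + 1027/(√(-140 + 3*I*√15)) = 23941/32324 + 1027/√(-140 + 3*I*√15)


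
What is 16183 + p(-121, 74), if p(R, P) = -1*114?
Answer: 16069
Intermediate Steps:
p(R, P) = -114
16183 + p(-121, 74) = 16183 - 114 = 16069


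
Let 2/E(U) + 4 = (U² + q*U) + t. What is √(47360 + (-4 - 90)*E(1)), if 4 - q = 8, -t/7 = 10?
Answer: 6*√7800331/77 ≈ 217.63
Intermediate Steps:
t = -70 (t = -7*10 = -70)
q = -4 (q = 4 - 1*8 = 4 - 8 = -4)
E(U) = 2/(-74 + U² - 4*U) (E(U) = 2/(-4 + ((U² - 4*U) - 70)) = 2/(-4 + (-70 + U² - 4*U)) = 2/(-74 + U² - 4*U))
√(47360 + (-4 - 90)*E(1)) = √(47360 + (-4 - 90)*(2/(-74 + 1² - 4*1))) = √(47360 - 188/(-74 + 1 - 4)) = √(47360 - 188/(-77)) = √(47360 - 188*(-1)/77) = √(47360 - 94*(-2/77)) = √(47360 + 188/77) = √(3646908/77) = 6*√7800331/77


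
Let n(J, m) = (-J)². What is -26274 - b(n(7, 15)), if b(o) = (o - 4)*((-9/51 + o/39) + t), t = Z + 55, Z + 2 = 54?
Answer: -6881409/221 ≈ -31138.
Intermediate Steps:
Z = 52 (Z = -2 + 54 = 52)
n(J, m) = J²
t = 107 (t = 52 + 55 = 107)
b(o) = (-4 + o)*(1816/17 + o/39) (b(o) = (o - 4)*((-9/51 + o/39) + 107) = (-4 + o)*((-9*1/51 + o*(1/39)) + 107) = (-4 + o)*((-3/17 + o/39) + 107) = (-4 + o)*(1816/17 + o/39))
-26274 - b(n(7, 15)) = -26274 - (-7264/17 + (7²)²/39 + (70756/663)*7²) = -26274 - (-7264/17 + (1/39)*49² + (70756/663)*49) = -26274 - (-7264/17 + (1/39)*2401 + 3467044/663) = -26274 - (-7264/17 + 2401/39 + 3467044/663) = -26274 - 1*1074855/221 = -26274 - 1074855/221 = -6881409/221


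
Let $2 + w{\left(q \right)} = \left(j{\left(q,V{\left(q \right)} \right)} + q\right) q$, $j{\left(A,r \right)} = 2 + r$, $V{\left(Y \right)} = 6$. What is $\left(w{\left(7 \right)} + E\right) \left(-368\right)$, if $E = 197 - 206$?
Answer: $-34592$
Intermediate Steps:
$E = -9$
$w{\left(q \right)} = -2 + q \left(8 + q\right)$ ($w{\left(q \right)} = -2 + \left(\left(2 + 6\right) + q\right) q = -2 + \left(8 + q\right) q = -2 + q \left(8 + q\right)$)
$\left(w{\left(7 \right)} + E\right) \left(-368\right) = \left(\left(-2 + 7^{2} + 8 \cdot 7\right) - 9\right) \left(-368\right) = \left(\left(-2 + 49 + 56\right) - 9\right) \left(-368\right) = \left(103 - 9\right) \left(-368\right) = 94 \left(-368\right) = -34592$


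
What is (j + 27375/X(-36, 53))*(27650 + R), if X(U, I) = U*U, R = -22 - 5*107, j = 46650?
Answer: 182082344675/144 ≈ 1.2645e+9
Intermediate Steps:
R = -557 (R = -22 - 535 = -557)
X(U, I) = U²
(j + 27375/X(-36, 53))*(27650 + R) = (46650 + 27375/((-36)²))*(27650 - 557) = (46650 + 27375/1296)*27093 = (46650 + 27375*(1/1296))*27093 = (46650 + 9125/432)*27093 = (20161925/432)*27093 = 182082344675/144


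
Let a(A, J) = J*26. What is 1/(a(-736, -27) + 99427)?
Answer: 1/98725 ≈ 1.0129e-5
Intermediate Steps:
a(A, J) = 26*J
1/(a(-736, -27) + 99427) = 1/(26*(-27) + 99427) = 1/(-702 + 99427) = 1/98725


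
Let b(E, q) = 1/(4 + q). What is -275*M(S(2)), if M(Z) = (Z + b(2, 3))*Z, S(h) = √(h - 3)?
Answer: 275 - 275*I/7 ≈ 275.0 - 39.286*I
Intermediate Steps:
S(h) = √(-3 + h)
M(Z) = Z*(⅐ + Z) (M(Z) = (Z + 1/(4 + 3))*Z = (Z + 1/7)*Z = (Z + ⅐)*Z = (⅐ + Z)*Z = Z*(⅐ + Z))
-275*M(S(2)) = -275*√(-3 + 2)*(⅐ + √(-3 + 2)) = -275*√(-1)*(⅐ + √(-1)) = -275*I*(⅐ + I)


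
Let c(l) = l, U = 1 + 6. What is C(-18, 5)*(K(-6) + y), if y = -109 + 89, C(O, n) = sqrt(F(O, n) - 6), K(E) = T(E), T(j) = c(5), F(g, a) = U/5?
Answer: -3*I*sqrt(115) ≈ -32.171*I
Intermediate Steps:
U = 7
F(g, a) = 7/5
T(j) = 5
K(E) = 5
C(O, n) = I*sqrt(115)/5 (C(O, n) = sqrt(7/5 - 6) = sqrt(-23/5) = I*sqrt(115)/5)
y = -20
C(-18, 5)*(K(-6) + y) = (I*sqrt(115)/5)*(5 - 20) = (I*sqrt(115)/5)*(-15) = -3*I*sqrt(115)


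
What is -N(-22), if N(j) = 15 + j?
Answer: 7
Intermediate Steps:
-N(-22) = -(15 - 22) = -1*(-7) = 7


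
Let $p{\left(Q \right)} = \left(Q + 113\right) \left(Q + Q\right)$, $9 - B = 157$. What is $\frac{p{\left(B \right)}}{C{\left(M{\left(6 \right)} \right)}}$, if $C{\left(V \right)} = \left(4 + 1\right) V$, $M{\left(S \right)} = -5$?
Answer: $- \frac{2072}{5} \approx -414.4$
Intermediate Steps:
$B = -148$ ($B = 9 - 157 = -148$)
$p{\left(Q \right)} = 2 Q \left(113 + Q\right)$ ($p{\left(Q \right)} = \left(113 + Q\right) 2 Q = 2 Q \left(113 + Q\right)$)
$C{\left(V \right)} = 5 V$
$\frac{p{\left(B \right)}}{C{\left(M{\left(6 \right)} \right)}} = \frac{2 \left(-148\right) \left(113 - 148\right)}{5 \left(-5\right)} = \frac{2 \left(-148\right) \left(-35\right)}{-25} = 10360 \left(- \frac{1}{25}\right) = - \frac{2072}{5}$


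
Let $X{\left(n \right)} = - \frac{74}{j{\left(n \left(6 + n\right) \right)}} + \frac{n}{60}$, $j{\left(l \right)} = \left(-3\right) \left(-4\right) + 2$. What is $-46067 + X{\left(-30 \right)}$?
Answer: $- \frac{645019}{14} \approx -46073.0$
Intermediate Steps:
$j{\left(l \right)} = 14$ ($j{\left(l \right)} = 12 + 2 = 14$)
$X{\left(n \right)} = - \frac{37}{7} + \frac{n}{60}$ ($X{\left(n \right)} = - \frac{74}{14} + \frac{n}{60} = \left(-74\right) \frac{1}{14} + n \frac{1}{60} = - \frac{37}{7} + \frac{n}{60}$)
$-46067 + X{\left(-30 \right)} = -46067 + \left(- \frac{37}{7} + \frac{1}{60} \left(-30\right)\right) = -46067 - \frac{81}{14} = - \frac{645019}{14}$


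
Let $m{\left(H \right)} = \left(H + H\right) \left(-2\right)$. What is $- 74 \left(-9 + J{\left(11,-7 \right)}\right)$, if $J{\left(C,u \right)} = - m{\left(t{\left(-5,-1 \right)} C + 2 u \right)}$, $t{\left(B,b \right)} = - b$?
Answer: $1554$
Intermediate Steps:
$m{\left(H \right)} = - 4 H$ ($m{\left(H \right)} = 2 H \left(-2\right) = - 4 H$)
$J{\left(C,u \right)} = 4 C + 8 u$ ($J{\left(C,u \right)} = - \left(-4\right) \left(\left(-1\right) \left(-1\right) C + 2 u\right) = - \left(-4\right) \left(1 C + 2 u\right) = - \left(-4\right) \left(C + 2 u\right) = - (- 8 u - 4 C) = 4 C + 8 u$)
$- 74 \left(-9 + J{\left(11,-7 \right)}\right) = - 74 \left(-9 + \left(4 \cdot 11 + 8 \left(-7\right)\right)\right) = - 74 \left(-9 + \left(44 - 56\right)\right) = - 74 \left(-9 - 12\right) = \left(-74\right) \left(-21\right) = 1554$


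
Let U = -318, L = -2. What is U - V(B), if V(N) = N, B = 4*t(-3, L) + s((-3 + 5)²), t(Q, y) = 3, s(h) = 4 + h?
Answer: -338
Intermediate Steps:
B = 20 (B = 4*3 + (4 + (-3 + 5)²) = 12 + (4 + 2²) = 12 + (4 + 4) = 12 + 8 = 20)
U - V(B) = -318 - 1*20 = -318 - 20 = -338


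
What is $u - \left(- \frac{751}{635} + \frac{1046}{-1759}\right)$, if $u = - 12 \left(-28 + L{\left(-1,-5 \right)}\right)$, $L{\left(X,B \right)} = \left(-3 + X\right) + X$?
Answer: $\frac{444303359}{1116965} \approx 397.78$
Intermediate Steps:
$L{\left(X,B \right)} = -3 + 2 X$
$u = 396$ ($u = - 12 \left(-28 + \left(-3 + 2 \left(-1\right)\right)\right) = - 12 \left(-28 - 5\right) = \left(-12\right) \left(-33\right) = 396$)
$u - \left(- \frac{751}{635} + \frac{1046}{-1759}\right) = 396 - \left(- \frac{751}{635} + \frac{1046}{-1759}\right) = 396 - \left(\left(-751\right) \frac{1}{635} + 1046 \left(- \frac{1}{1759}\right)\right) = 396 - \left(- \frac{751}{635} - \frac{1046}{1759}\right) = 396 - - \frac{1985219}{1116965} = 396 + \frac{1985219}{1116965} = \frac{444303359}{1116965}$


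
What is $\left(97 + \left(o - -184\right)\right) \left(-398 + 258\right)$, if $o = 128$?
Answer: $-57260$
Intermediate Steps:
$\left(97 + \left(o - -184\right)\right) \left(-398 + 258\right) = \left(97 + \left(128 - -184\right)\right) \left(-398 + 258\right) = \left(97 + \left(128 + 184\right)\right) \left(-140\right) = \left(97 + 312\right) \left(-140\right) = 409 \left(-140\right) = -57260$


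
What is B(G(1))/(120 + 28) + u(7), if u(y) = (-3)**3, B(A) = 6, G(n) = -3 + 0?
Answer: -1995/74 ≈ -26.959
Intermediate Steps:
G(n) = -3
u(y) = -27
B(G(1))/(120 + 28) + u(7) = 6/(120 + 28) - 27 = 6/148 - 27 = (1/148)*6 - 27 = 3/74 - 27 = -1995/74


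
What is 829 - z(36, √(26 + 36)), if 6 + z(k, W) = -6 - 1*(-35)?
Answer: 806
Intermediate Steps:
z(k, W) = 23 (z(k, W) = -6 + (-6 - 1*(-35)) = -6 + (-6 + 35) = -6 + 29 = 23)
829 - z(36, √(26 + 36)) = 829 - 1*23 = 829 - 23 = 806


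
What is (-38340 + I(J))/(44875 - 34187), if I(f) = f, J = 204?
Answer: -4767/1336 ≈ -3.5681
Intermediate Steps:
(-38340 + I(J))/(44875 - 34187) = (-38340 + 204)/(44875 - 34187) = -38136/10688 = -38136*1/10688 = -4767/1336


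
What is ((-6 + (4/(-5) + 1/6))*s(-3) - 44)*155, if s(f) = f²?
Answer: -32147/2 ≈ -16074.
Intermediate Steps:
((-6 + (4/(-5) + 1/6))*s(-3) - 44)*155 = ((-6 + (4/(-5) + 1/6))*(-3)² - 44)*155 = ((-6 + (4*(-⅕) + 1*(⅙)))*9 - 44)*155 = ((-6 + (-⅘ + ⅙))*9 - 44)*155 = ((-6 - 19/30)*9 - 44)*155 = (-199/30*9 - 44)*155 = (-597/10 - 44)*155 = -1037/10*155 = -32147/2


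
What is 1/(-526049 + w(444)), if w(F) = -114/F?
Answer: -74/38927645 ≈ -1.9010e-6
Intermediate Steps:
1/(-526049 + w(444)) = 1/(-526049 - 114/444) = 1/(-526049 - 114*1/444) = 1/(-526049 - 19/74) = 1/(-38927645/74) = -74/38927645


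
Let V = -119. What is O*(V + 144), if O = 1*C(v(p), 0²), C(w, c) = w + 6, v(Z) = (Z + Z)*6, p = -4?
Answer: -1050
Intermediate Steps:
v(Z) = 12*Z (v(Z) = (2*Z)*6 = 12*Z)
C(w, c) = 6 + w
O = -42 (O = 1*(6 + 12*(-4)) = 1*(6 - 48) = 1*(-42) = -42)
O*(V + 144) = -42*(-119 + 144) = -42*25 = -1050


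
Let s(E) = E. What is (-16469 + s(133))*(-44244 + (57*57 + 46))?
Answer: 668942864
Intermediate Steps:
(-16469 + s(133))*(-44244 + (57*57 + 46)) = (-16469 + 133)*(-44244 + (57*57 + 46)) = -16336*(-44244 + (3249 + 46)) = -16336*(-44244 + 3295) = -16336*(-40949) = 668942864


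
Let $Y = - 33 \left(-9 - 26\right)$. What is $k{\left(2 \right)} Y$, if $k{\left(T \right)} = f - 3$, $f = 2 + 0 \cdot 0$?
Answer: $-1155$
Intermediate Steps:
$f = 2$ ($f = 2 + 0 = 2$)
$k{\left(T \right)} = -1$ ($k{\left(T \right)} = 2 - 3 = -1$)
$Y = 1155$ ($Y = \left(-33\right) \left(-35\right) = 1155$)
$k{\left(2 \right)} Y = \left(-1\right) 1155 = -1155$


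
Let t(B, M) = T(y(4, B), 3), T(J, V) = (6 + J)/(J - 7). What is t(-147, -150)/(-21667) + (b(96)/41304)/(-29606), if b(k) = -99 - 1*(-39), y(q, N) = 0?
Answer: 612181457/15455655328988 ≈ 3.9609e-5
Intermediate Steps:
T(J, V) = (6 + J)/(-7 + J)
t(B, M) = -6/7 (t(B, M) = (6 + 0)/(-7 + 0) = 6/(-7) = -⅐*6 = -6/7)
b(k) = -60 (b(k) = -99 + 39 = -60)
t(-147, -150)/(-21667) + (b(96)/41304)/(-29606) = -6/7/(-21667) - 60/41304/(-29606) = -6/7*(-1/21667) - 60*1/41304*(-1/29606) = 6/151669 - 5/3442*(-1/29606) = 6/151669 + 5/101903852 = 612181457/15455655328988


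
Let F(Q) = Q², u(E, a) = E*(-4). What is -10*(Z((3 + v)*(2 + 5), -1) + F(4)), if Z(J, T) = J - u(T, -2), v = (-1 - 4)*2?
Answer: 370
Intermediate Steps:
v = -10 (v = -5*2 = -10)
u(E, a) = -4*E
Z(J, T) = J + 4*T (Z(J, T) = J - (-4)*T = J + 4*T)
-10*(Z((3 + v)*(2 + 5), -1) + F(4)) = -10*(((3 - 10)*(2 + 5) + 4*(-1)) + 4²) = -10*((-7*7 - 4) + 16) = -10*((-49 - 4) + 16) = -10*(-53 + 16) = -10*(-37) = 370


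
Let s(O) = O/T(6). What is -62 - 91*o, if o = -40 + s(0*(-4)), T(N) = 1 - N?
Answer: 3578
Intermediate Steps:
s(O) = -O/5 (s(O) = O/(1 - 1*6) = O/(1 - 6) = O/(-5) = O*(-⅕) = -O/5)
o = -40 (o = -40 - 0*(-4) = -40 - ⅕*0 = -40 + 0 = -40)
-62 - 91*o = -62 - 91*(-40) = -62 + 3640 = 3578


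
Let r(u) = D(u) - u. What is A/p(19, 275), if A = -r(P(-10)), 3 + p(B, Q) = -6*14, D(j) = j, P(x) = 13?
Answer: 0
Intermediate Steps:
r(u) = 0 (r(u) = u - u = 0)
p(B, Q) = -87 (p(B, Q) = -3 - 6*14 = -3 - 84 = -87)
A = 0 (A = -1*0 = 0)
A/p(19, 275) = 0/(-87) = 0*(-1/87) = 0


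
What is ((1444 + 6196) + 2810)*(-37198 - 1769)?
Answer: -407205150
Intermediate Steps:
((1444 + 6196) + 2810)*(-37198 - 1769) = (7640 + 2810)*(-38967) = 10450*(-38967) = -407205150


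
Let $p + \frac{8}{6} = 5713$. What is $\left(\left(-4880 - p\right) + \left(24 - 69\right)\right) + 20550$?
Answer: $\frac{29740}{3} \approx 9913.3$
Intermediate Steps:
$p = \frac{17135}{3}$ ($p = - \frac{4}{3} + 5713 = \frac{17135}{3} \approx 5711.7$)
$\left(\left(-4880 - p\right) + \left(24 - 69\right)\right) + 20550 = \left(\left(-4880 - \frac{17135}{3}\right) + \left(24 - 69\right)\right) + 20550 = \left(- \frac{31775}{3} - 45\right) + 20550 = - \frac{31910}{3} + 20550 = \frac{29740}{3}$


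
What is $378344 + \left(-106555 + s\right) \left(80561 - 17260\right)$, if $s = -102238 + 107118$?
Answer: $-6435750831$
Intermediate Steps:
$s = 4880$
$378344 + \left(-106555 + s\right) \left(80561 - 17260\right) = 378344 + \left(-106555 + 4880\right) \left(80561 - 17260\right) = 378344 - 6436129175 = -6435750831$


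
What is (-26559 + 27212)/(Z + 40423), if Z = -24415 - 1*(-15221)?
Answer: 653/31229 ≈ 0.020910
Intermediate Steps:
Z = -9194 (Z = -24415 + 15221 = -9194)
(-26559 + 27212)/(Z + 40423) = (-26559 + 27212)/(-9194 + 40423) = 653/31229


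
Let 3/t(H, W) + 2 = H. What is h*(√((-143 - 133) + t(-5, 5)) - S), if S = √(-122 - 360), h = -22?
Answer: I*(22*√482 - 66*√1505/7) ≈ 117.22*I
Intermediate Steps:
t(H, W) = 3/(-2 + H)
S = I*√482 (S = √(-482) = I*√482 ≈ 21.954*I)
h*(√((-143 - 133) + t(-5, 5)) - S) = -22*(√((-143 - 133) + 3/(-2 - 5)) - I*√482) = -22*(√(-276 + 3/(-7)) - I*√482) = -22*(√(-276 + 3*(-⅐)) - I*√482) = -22*(√(-276 - 3/7) - I*√482) = -22*(√(-1935/7) - I*√482) = -22*(3*I*√1505/7 - I*√482) = -22*(-I*√482 + 3*I*√1505/7) = 22*I*√482 - 66*I*√1505/7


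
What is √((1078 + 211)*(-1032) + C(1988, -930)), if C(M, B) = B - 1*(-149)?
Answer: I*√1331029 ≈ 1153.7*I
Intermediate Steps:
C(M, B) = 149 + B (C(M, B) = B + 149 = 149 + B)
√((1078 + 211)*(-1032) + C(1988, -930)) = √((1078 + 211)*(-1032) + (149 - 930)) = √(1289*(-1032) - 781) = √(-1330248 - 781) = √(-1331029) = I*√1331029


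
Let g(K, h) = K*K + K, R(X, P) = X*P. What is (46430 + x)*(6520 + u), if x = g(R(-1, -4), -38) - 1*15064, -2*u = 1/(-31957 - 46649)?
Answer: 5361891342671/26202 ≈ 2.0464e+8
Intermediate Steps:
R(X, P) = P*X
g(K, h) = K + K**2 (g(K, h) = K**2 + K = K + K**2)
u = 1/157212 (u = -1/(2*(-31957 - 46649)) = -1/2/(-78606) = -1/2*(-1/78606) = 1/157212 ≈ 6.3608e-6)
x = -15044 (x = (-4*(-1))*(1 - 4*(-1)) - 1*15064 = 4*(1 + 4) - 15064 = 4*5 - 15064 = 20 - 15064 = -15044)
(46430 + x)*(6520 + u) = (46430 - 15044)*(6520 + 1/157212) = 31386*(1025022241/157212) = 5361891342671/26202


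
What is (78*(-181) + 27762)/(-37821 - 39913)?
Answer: -6822/38867 ≈ -0.17552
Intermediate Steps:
(78*(-181) + 27762)/(-37821 - 39913) = (-14118 + 27762)/(-77734) = 13644*(-1/77734) = -6822/38867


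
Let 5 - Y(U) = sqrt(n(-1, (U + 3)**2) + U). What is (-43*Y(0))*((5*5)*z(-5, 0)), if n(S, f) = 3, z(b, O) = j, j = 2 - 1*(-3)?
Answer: -26875 + 5375*sqrt(3) ≈ -17565.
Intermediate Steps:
j = 5 (j = 2 + 3 = 5)
z(b, O) = 5
Y(U) = 5 - sqrt(3 + U)
(-43*Y(0))*((5*5)*z(-5, 0)) = (-43*(5 - sqrt(3 + 0)))*((5*5)*5) = (-43*(5 - sqrt(3)))*(25*5) = (-215 + 43*sqrt(3))*125 = -26875 + 5375*sqrt(3)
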